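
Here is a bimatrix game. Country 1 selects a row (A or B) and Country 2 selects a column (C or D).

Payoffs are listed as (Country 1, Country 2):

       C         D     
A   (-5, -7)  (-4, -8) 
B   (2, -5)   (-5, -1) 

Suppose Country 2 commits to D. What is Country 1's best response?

A

Against D, Country 1 earns -4 from A and -5 from B.
So A is the best response.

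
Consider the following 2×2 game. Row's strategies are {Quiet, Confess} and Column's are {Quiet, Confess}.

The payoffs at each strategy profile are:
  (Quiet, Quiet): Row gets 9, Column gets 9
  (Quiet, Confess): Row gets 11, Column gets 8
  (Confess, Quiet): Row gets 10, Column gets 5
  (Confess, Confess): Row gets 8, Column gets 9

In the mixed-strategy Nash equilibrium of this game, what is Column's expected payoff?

41/5

First find p, the probability Row plays Quiet, from Column's indifference between Quiet and Confess: 9p + 5(1−p) = 8p + 9(1−p), giving p = 4/5.
Since Column is indifferent in equilibrium, Column's expected payoff equals the payoff from either column against (4/5, 1/5). Using Quiet: 9(4/5) + 5(1/5) = 41/5.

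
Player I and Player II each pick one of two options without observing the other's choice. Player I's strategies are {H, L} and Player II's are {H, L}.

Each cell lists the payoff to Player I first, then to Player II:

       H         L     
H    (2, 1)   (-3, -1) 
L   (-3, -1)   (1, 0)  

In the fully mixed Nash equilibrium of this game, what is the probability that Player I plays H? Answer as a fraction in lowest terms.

1/3

Let p be the probability that Player I plays H. In a completely mixed equilibrium, Player II must be indifferent between H and L.
Player II's expected payoff from H is p − (1−p); from L it is −p.
Setting these equal: 2p − 1 = −p, so p = 1/3.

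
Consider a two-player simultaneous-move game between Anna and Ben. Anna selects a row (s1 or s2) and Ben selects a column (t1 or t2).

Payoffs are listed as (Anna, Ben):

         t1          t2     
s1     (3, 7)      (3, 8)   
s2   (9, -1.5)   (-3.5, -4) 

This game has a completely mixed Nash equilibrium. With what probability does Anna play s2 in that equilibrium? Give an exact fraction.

2/7

Let r be the probability that Anna plays s1. In a completely mixed equilibrium, Ben must be indifferent between t1 and t2.
Ben's expected payoff from t1 is 7r − 1.5(1−r); from t2 it is 8r − 4(1−r).
Setting these equal: 8.5r − 1.5 = 12r − 4, so r = 5/7.
Therefore Anna plays s2 with probability 1 − 5/7 = 2/7.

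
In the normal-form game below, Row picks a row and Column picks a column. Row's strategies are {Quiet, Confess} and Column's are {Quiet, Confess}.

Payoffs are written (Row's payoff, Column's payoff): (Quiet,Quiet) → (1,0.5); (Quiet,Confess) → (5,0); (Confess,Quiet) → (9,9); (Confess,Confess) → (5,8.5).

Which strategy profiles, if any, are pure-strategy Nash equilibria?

(Quiet, Quiet): Row prefers Confess (9 > 1) — not an equilibrium.
(Quiet, Confess): Column prefers Quiet (0.5 > 0) — not an equilibrium.
(Confess, Quiet): Row gets 9 ≥ 1 from Quiet, and Column gets 9 ≥ 8.5 from Confess — Nash equilibrium.
(Confess, Confess): Column prefers Quiet (9 > 8.5) — not an equilibrium.

(Confess, Quiet)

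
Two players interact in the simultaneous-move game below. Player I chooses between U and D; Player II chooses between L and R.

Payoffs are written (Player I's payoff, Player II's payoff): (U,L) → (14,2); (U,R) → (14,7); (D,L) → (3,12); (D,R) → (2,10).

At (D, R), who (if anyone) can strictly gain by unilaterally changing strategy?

Both

Player I at (D, R) earns 2; deviating to U yields 14 — a strict improvement.
Player II earns 10; deviating to L yields 12 — a strict improvement.
Both Player I and Player II have strictly profitable deviations.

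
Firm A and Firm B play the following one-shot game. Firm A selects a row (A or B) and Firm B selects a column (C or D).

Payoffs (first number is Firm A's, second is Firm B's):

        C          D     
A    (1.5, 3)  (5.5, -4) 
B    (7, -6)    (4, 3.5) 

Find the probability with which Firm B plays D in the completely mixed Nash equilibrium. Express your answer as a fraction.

11/14

Let c be the probability that Firm B plays C. In a completely mixed equilibrium, Firm A must be indifferent between A and B.
Firm A's expected payoff from A is 1.5c + 5.5(1−c); from B it is 7c + 4(1−c).
Setting these equal: −4c + 5.5 = 3c + 4, so c = 3/14.
Therefore Firm B plays D with probability 1 − 3/14 = 11/14.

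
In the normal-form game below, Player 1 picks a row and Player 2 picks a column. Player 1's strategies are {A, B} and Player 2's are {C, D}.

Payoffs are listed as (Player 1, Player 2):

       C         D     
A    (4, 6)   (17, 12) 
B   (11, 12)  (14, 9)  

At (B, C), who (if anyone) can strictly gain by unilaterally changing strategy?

Player 1 at (B, C) earns 11; deviating to A yields 4 — not better.
Player 2 earns 12; deviating to D yields 9 — not better.
Neither player can strictly improve; the profile is a Nash equilibrium.

Neither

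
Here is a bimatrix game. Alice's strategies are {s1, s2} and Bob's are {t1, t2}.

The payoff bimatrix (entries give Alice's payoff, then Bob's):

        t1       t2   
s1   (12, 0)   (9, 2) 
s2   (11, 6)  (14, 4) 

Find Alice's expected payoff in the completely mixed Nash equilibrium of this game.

23/2

First find q, the probability Bob plays t1, from Alice's indifference between s1 and s2: 12q + 9(1−q) = 11q + 14(1−q), giving q = 5/6.
Since Alice is indifferent in equilibrium, Alice's expected payoff equals the payoff from either row against (5/6, 1/6). Using s1: 12(5/6) + 9(1/6) = 23/2.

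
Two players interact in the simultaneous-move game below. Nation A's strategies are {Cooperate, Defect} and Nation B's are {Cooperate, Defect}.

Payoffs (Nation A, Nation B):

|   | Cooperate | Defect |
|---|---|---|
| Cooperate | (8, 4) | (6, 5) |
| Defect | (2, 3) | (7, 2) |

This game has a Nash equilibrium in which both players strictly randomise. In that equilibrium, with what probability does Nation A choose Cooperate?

1/2

Let x be the probability that Nation A plays Cooperate. In a completely mixed equilibrium, Nation B must be indifferent between Cooperate and Defect.
Nation B's expected payoff from Cooperate is 4x + 3(1−x); from Defect it is 5x + 2(1−x).
Setting these equal: x + 3 = 3x + 2, so x = 1/2.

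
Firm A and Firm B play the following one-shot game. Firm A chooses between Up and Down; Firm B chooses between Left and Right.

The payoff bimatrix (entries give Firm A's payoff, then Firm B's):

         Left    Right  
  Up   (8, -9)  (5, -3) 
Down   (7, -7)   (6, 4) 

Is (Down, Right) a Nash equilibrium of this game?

At (Down, Right), Firm A earns 6; switching to Up would give 5, so Firm A has no profitable deviation.
Firm B earns 4; switching to Left would give -7, so Firm B has no profitable deviation.
Neither player can gain by a unilateral deviation, so this profile is a Nash equilibrium.

Yes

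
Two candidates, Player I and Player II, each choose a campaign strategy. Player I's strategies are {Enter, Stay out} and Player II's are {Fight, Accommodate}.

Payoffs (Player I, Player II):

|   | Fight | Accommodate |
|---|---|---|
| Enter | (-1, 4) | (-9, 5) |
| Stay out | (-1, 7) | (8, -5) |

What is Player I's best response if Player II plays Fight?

Against Fight, Player I earns -1 from Enter and -1 from Stay out.
So either strategy is a best response.

either — both Enter and Stay out are best responses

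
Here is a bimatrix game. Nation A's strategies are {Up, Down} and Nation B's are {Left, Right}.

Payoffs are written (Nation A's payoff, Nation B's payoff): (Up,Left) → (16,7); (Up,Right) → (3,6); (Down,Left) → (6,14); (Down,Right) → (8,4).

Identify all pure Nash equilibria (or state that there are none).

(Up, Left): Nation A gets 16 ≥ 6 from Down, and Nation B gets 7 ≥ 6 from Right — Nash equilibrium.
(Up, Right): Nation A prefers Down (8 > 3); Nation B prefers Left (7 > 6) — not an equilibrium.
(Down, Left): Nation A prefers Up (16 > 6) — not an equilibrium.
(Down, Right): Nation B prefers Left (14 > 4) — not an equilibrium.

(Up, Left)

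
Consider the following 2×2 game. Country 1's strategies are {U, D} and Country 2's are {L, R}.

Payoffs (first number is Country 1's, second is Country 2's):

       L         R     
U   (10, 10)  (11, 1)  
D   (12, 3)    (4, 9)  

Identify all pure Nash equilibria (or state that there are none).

(U, L): Country 1 prefers D (12 > 10) — not an equilibrium.
(U, R): Country 2 prefers L (10 > 1) — not an equilibrium.
(D, L): Country 2 prefers R (9 > 3) — not an equilibrium.
(D, R): Country 1 prefers U (11 > 4) — not an equilibrium.

none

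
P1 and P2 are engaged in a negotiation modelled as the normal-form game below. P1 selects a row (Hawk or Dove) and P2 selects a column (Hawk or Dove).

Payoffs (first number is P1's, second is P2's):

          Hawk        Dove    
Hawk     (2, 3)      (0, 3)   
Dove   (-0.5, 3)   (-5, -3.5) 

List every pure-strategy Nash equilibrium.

(Hawk, Hawk): P1 gets 2 ≥ -0.5 from Dove, and P2 gets 3 ≥ 3 from Dove — Nash equilibrium.
(Hawk, Dove): P1 gets 0 ≥ -5 from Dove, and P2 gets 3 ≥ 3 from Hawk — Nash equilibrium.
(Dove, Hawk): P1 prefers Hawk (2 > -0.5) — not an equilibrium.
(Dove, Dove): P1 prefers Hawk (0 > -5); P2 prefers Hawk (3 > -3.5) — not an equilibrium.

(Hawk, Hawk) and (Hawk, Dove)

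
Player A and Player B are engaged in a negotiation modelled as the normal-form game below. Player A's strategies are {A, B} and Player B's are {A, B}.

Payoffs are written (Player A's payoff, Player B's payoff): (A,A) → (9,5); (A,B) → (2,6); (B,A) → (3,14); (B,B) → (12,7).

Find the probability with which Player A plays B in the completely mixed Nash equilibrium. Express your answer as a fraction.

Let x be the probability that Player A plays A. In a completely mixed equilibrium, Player B must be indifferent between A and B.
Player B's expected payoff from A is 5x + 14(1−x); from B it is 6x + 7(1−x).
Setting these equal: −9x + 14 = −x + 7, so x = 7/8.
Therefore Player A plays B with probability 1 − 7/8 = 1/8.

1/8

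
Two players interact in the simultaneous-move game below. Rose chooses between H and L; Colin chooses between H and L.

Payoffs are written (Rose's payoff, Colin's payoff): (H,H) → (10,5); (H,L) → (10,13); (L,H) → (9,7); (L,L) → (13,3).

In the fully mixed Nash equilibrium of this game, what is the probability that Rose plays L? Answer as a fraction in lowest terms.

2/3

Let x be the probability that Rose plays H. In a completely mixed equilibrium, Colin must be indifferent between H and L.
Colin's expected payoff from H is 5x + 7(1−x); from L it is 13x + 3(1−x).
Setting these equal: −2x + 7 = 10x + 3, so x = 1/3.
Therefore Rose plays L with probability 1 − 1/3 = 2/3.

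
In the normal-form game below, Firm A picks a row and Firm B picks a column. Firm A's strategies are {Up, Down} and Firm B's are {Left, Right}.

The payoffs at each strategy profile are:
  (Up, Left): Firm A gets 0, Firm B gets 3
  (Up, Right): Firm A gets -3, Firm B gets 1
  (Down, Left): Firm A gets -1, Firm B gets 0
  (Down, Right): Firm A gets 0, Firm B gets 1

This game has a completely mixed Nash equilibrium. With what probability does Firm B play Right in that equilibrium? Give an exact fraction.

Let q be the probability that Firm B plays Left. In a completely mixed equilibrium, Firm A must be indifferent between Up and Down.
Firm A's expected payoff from Up is −3(1−q); from Down it is −q.
Setting these equal: 3q − 3 = −q, so q = 3/4.
Therefore Firm B plays Right with probability 1 − 3/4 = 1/4.

1/4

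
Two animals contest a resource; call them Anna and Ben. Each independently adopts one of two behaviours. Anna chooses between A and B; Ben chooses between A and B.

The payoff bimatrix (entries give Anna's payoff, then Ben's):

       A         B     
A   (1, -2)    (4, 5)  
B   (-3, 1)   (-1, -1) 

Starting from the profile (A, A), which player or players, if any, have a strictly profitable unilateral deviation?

Anna at (A, A) earns 1; deviating to B yields -3 — not better.
Ben earns -2; deviating to B yields 5 — a strict improvement.
Only Ben has a strictly profitable deviation.

Ben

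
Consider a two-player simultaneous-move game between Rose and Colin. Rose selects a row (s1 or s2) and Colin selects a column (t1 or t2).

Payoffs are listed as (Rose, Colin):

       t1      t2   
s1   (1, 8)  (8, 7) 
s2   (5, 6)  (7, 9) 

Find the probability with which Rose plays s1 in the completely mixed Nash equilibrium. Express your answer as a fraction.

Let r be the probability that Rose plays s1. In a completely mixed equilibrium, Colin must be indifferent between t1 and t2.
Colin's expected payoff from t1 is 8r + 6(1−r); from t2 it is 7r + 9(1−r).
Setting these equal: 2r + 6 = −2r + 9, so r = 3/4.

3/4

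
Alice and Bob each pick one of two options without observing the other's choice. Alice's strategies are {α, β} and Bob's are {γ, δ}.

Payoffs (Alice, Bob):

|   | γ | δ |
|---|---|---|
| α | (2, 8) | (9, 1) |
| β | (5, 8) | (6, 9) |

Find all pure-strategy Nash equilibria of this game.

none

(α, γ): Alice prefers β (5 > 2) — not an equilibrium.
(α, δ): Bob prefers γ (8 > 1) — not an equilibrium.
(β, γ): Bob prefers δ (9 > 8) — not an equilibrium.
(β, δ): Alice prefers α (9 > 6) — not an equilibrium.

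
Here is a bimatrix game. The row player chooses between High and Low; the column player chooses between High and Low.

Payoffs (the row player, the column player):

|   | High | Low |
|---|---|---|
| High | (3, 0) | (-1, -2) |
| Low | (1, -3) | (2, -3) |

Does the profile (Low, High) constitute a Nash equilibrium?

At (Low, High), the row player earns 1; switching to High would give 3, so the row player would deviate.
The column player earns -3; switching to Low would give -3, so the column player has no profitable deviation.
Since at least one player can profitably deviate, this is not a Nash equilibrium.

No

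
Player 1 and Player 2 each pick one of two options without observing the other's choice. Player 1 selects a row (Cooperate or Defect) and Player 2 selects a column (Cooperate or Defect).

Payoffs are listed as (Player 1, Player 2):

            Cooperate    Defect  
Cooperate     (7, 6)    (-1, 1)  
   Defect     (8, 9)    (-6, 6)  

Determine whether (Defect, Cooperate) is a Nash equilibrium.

Yes

At (Defect, Cooperate), Player 1 earns 8; switching to Cooperate would give 7, so Player 1 has no profitable deviation.
Player 2 earns 9; switching to Defect would give 6, so Player 2 has no profitable deviation.
Neither player can gain by a unilateral deviation, so this profile is a Nash equilibrium.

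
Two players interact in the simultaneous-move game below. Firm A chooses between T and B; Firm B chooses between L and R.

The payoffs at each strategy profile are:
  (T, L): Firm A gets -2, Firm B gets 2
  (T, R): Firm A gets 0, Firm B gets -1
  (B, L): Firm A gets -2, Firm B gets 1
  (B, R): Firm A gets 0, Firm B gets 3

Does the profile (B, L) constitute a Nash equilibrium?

No

At (B, L), Firm A earns -2; switching to T would give -2, so Firm A has no profitable deviation.
Firm B earns 1; switching to R would give 3, so Firm B would deviate.
Since at least one player can profitably deviate, this is not a Nash equilibrium.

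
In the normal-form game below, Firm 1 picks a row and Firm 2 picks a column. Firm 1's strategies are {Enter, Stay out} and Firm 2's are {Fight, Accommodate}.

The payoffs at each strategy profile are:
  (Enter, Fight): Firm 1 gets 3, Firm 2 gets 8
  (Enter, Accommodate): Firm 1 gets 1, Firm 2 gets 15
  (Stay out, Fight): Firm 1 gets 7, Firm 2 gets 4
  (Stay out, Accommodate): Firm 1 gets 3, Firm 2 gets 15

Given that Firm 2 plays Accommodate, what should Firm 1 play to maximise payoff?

Against Accommodate, Firm 1 earns 1 from Enter and 3 from Stay out.
So Stay out is the best response.

Stay out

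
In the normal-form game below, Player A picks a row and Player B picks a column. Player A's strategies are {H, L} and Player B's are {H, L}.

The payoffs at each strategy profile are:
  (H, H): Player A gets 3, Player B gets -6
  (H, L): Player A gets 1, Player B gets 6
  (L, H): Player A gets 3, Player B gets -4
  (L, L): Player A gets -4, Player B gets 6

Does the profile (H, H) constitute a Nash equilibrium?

No

At (H, H), Player A earns 3; switching to L would give 3, so Player A has no profitable deviation.
Player B earns -6; switching to L would give 6, so Player B would deviate.
Since at least one player can profitably deviate, this is not a Nash equilibrium.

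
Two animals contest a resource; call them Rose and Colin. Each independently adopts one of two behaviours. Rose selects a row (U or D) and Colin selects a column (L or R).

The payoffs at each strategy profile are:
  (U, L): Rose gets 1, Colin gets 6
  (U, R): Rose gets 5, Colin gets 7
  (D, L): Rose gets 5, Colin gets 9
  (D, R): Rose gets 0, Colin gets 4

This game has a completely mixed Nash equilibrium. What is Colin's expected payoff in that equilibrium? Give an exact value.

13/2

First find x, the probability Rose plays U, from Colin's indifference between L and R: 6x + 9(1−x) = 7x + 4(1−x), giving x = 5/6.
Since Colin is indifferent in equilibrium, Colin's expected payoff equals the payoff from either column against (5/6, 1/6). Using L: 6(5/6) + 9(1/6) = 13/2.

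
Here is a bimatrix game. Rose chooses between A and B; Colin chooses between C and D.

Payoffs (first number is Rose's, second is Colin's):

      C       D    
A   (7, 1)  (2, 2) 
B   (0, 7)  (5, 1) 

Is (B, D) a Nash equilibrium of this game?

At (B, D), Rose earns 5; switching to A would give 2, so Rose has no profitable deviation.
Colin earns 1; switching to C would give 7, so Colin would deviate.
Since at least one player can profitably deviate, this is not a Nash equilibrium.

No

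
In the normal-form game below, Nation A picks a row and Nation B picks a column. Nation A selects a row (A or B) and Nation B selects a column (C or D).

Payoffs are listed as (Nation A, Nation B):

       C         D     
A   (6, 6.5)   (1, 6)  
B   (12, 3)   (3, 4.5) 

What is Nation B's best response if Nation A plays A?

Against A, Nation B earns 6.5 from C and 6 from D.
So C is the best response.

C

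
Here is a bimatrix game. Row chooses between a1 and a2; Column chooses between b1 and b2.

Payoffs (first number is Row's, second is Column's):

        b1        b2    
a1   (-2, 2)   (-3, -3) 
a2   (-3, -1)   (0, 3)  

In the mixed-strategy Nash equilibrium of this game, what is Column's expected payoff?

First find p, the probability Row plays a1, from Column's indifference between b1 and b2: 2p − (1−p) = −3p + 3(1−p), giving p = 4/9.
Since Column is indifferent in equilibrium, Column's expected payoff equals the payoff from either column against (4/9, 5/9). Using b1: 2(4/9) − (5/9) = 1/3.

1/3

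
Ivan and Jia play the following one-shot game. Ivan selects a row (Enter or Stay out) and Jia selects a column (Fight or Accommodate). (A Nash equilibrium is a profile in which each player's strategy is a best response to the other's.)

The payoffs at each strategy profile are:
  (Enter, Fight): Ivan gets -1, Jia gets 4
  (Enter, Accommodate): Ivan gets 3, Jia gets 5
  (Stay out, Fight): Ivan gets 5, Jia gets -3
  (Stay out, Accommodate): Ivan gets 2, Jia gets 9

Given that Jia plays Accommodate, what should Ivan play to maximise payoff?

Against Accommodate, Ivan earns 3 from Enter and 2 from Stay out.
So Enter is the best response.

Enter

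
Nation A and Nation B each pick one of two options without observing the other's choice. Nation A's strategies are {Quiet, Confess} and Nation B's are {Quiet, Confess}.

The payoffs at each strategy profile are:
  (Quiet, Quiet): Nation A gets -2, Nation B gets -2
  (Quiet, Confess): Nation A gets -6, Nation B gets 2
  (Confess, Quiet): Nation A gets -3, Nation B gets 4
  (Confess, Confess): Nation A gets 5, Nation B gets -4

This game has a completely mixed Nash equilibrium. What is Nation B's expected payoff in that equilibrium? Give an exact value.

0

First find p, the probability Nation A plays Quiet, from Nation B's indifference between Quiet and Confess: −2p + 4(1−p) = 2p − 4(1−p), giving p = 2/3.
Since Nation B is indifferent in equilibrium, Nation B's expected payoff equals the payoff from either column against (2/3, 1/3). Using Quiet: −2(2/3) + 4(1/3) = 0.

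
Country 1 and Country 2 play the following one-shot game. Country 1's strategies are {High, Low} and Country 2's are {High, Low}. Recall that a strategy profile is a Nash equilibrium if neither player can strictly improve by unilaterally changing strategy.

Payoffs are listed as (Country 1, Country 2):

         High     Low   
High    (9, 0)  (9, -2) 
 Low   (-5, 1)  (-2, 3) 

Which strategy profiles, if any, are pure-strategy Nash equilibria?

(High, High)

(High, High): Country 1 gets 9 ≥ -5 from Low, and Country 2 gets 0 ≥ -2 from Low — Nash equilibrium.
(High, Low): Country 2 prefers High (0 > -2) — not an equilibrium.
(Low, High): Country 1 prefers High (9 > -5); Country 2 prefers Low (3 > 1) — not an equilibrium.
(Low, Low): Country 1 prefers High (9 > -2) — not an equilibrium.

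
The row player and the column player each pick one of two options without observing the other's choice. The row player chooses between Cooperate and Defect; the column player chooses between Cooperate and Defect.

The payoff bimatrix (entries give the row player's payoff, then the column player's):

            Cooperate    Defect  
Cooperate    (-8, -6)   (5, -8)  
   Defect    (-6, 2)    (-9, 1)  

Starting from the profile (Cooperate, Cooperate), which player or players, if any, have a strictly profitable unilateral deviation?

The row player at (Cooperate, Cooperate) earns -8; deviating to Defect yields -6 — a strict improvement.
The column player earns -6; deviating to Defect yields -8 — not better.
Only the row player has a strictly profitable deviation.

The row player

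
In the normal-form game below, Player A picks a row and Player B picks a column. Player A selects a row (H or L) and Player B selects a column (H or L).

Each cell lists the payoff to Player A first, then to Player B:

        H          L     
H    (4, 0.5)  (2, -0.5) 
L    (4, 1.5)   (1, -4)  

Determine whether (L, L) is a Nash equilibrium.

At (L, L), Player A earns 1; switching to H would give 2, so Player A would deviate.
Player B earns -4; switching to H would give 1.5, so Player B would deviate.
Since at least one player can profitably deviate, this is not a Nash equilibrium.

No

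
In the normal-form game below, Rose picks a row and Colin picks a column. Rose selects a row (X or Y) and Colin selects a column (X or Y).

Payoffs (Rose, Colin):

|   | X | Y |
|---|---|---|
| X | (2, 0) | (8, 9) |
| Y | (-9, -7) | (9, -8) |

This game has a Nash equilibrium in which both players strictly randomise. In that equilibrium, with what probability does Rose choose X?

1/10

Let p be the probability that Rose plays X. In a completely mixed equilibrium, Colin must be indifferent between X and Y.
Colin's expected payoff from X is −7(1−p); from Y it is 9p − 8(1−p).
Setting these equal: 7p − 7 = 17p − 8, so p = 1/10.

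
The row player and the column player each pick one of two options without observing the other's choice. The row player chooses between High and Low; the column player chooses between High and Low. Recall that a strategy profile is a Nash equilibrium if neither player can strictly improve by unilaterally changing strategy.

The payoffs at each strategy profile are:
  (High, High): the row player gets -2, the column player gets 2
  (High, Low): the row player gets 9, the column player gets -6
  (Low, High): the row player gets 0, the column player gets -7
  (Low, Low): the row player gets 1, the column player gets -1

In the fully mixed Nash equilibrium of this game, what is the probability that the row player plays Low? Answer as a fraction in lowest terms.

Let x be the probability that the row player plays High. In a completely mixed equilibrium, the column player must be indifferent between High and Low.
The column player's expected payoff from High is 2x − 7(1−x); from Low it is −6x − (1−x).
Setting these equal: 9x − 7 = −5x − 1, so x = 3/7.
Therefore the row player plays Low with probability 1 − 3/7 = 4/7.

4/7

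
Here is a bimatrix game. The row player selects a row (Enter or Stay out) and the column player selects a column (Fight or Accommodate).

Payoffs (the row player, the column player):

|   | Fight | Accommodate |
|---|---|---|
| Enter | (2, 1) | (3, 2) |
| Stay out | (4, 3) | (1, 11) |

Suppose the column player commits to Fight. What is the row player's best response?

Stay out

Against Fight, the row player earns 2 from Enter and 4 from Stay out.
So Stay out is the best response.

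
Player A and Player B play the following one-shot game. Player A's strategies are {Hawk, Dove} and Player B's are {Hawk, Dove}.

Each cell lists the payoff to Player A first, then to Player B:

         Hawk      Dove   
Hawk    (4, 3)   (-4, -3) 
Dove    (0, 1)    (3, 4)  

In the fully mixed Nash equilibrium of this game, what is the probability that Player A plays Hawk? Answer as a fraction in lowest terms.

1/3

Let x be the probability that Player A plays Hawk. In a completely mixed equilibrium, Player B must be indifferent between Hawk and Dove.
Player B's expected payoff from Hawk is 3x + (1−x); from Dove it is −3x + 4(1−x).
Setting these equal: 2x + 1 = −7x + 4, so x = 1/3.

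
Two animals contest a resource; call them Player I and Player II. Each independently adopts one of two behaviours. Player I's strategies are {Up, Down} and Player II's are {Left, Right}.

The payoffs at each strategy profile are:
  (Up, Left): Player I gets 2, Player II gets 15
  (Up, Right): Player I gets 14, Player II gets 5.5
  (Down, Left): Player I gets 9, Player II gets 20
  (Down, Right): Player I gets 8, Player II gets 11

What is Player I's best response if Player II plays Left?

Against Left, Player I earns 2 from Up and 9 from Down.
So Down is the best response.

Down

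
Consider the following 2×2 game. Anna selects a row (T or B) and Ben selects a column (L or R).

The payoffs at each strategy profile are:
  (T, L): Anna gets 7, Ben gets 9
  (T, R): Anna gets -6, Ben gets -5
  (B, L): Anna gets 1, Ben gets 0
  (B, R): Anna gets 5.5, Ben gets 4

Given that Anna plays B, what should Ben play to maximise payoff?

Against B, Ben earns 0 from L and 4 from R.
So R is the best response.

R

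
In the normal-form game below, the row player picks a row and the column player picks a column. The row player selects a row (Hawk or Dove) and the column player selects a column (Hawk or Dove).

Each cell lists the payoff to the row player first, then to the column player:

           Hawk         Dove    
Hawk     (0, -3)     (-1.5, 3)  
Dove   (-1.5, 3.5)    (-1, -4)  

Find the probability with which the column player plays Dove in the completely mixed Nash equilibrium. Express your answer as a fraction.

3/4

Let q be the probability that the column player plays Hawk. In a completely mixed equilibrium, the row player must be indifferent between Hawk and Dove.
The row player's expected payoff from Hawk is −1.5(1−q); from Dove it is −1.5q − (1−q).
Setting these equal: 1.5q − 1.5 = −0.5q − 1, so q = 1/4.
Therefore the column player plays Dove with probability 1 − 1/4 = 3/4.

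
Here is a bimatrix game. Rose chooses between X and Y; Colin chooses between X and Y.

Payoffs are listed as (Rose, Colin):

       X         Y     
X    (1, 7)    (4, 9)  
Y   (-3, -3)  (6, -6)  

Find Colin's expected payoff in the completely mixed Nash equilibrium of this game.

3

First find x, the probability Rose plays X, from Colin's indifference between X and Y: 7x − 3(1−x) = 9x − 6(1−x), giving x = 3/5.
Since Colin is indifferent in equilibrium, Colin's expected payoff equals the payoff from either column against (3/5, 2/5). Using X: 7(3/5) − 3(2/5) = 3.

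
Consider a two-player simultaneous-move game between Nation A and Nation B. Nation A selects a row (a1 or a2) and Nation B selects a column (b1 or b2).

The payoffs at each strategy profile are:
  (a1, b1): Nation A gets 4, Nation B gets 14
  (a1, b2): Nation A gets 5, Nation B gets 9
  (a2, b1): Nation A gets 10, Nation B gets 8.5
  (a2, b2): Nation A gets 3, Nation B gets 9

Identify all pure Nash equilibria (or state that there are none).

(a1, b1): Nation A prefers a2 (10 > 4) — not an equilibrium.
(a1, b2): Nation B prefers b1 (14 > 9) — not an equilibrium.
(a2, b1): Nation B prefers b2 (9 > 8.5) — not an equilibrium.
(a2, b2): Nation A prefers a1 (5 > 3) — not an equilibrium.

none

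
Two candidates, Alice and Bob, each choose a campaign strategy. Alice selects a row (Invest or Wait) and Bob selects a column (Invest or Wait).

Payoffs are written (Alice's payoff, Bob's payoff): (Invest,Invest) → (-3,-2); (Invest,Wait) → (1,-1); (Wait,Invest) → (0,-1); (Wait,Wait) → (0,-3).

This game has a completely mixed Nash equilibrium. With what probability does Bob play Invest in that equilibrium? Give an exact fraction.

1/4

Let c be the probability that Bob plays Invest. In a completely mixed equilibrium, Alice must be indifferent between Invest and Wait.
Alice's expected payoff from Invest is −3c + (1−c); from Wait it is 0.
Setting these equal: −4c + 1 = 0, so c = 1/4.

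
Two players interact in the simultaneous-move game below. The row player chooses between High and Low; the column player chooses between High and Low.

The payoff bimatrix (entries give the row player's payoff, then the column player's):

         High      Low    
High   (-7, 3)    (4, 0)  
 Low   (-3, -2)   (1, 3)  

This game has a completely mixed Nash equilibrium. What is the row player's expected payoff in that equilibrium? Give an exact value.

First find y, the probability the column player plays High, from the row player's indifference between High and Low: −7y + 4(1−y) = −3y + (1−y), giving y = 3/7.
Since the row player is indifferent in equilibrium, the row player's expected payoff equals the payoff from either row against (3/7, 4/7). Using High: −7(3/7) + 4(4/7) = -5/7.

-5/7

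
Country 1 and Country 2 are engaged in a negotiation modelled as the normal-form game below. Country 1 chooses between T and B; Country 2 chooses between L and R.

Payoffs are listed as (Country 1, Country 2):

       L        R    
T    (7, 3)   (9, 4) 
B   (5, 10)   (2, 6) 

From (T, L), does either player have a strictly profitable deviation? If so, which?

Country 2

Country 1 at (T, L) earns 7; deviating to B yields 5 — not better.
Country 2 earns 3; deviating to R yields 4 — a strict improvement.
Only Country 2 has a strictly profitable deviation.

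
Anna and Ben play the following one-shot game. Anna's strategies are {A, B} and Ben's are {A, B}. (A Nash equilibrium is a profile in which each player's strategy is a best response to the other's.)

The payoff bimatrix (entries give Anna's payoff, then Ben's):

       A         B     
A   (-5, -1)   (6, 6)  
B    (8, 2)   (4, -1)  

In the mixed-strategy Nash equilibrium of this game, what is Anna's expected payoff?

68/15

First find q, the probability Ben plays A, from Anna's indifference between A and B: −5q + 6(1−q) = 8q + 4(1−q), giving q = 2/15.
Since Anna is indifferent in equilibrium, Anna's expected payoff equals the payoff from either row against (2/15, 13/15). Using A: −5(2/15) + 6(13/15) = 68/15.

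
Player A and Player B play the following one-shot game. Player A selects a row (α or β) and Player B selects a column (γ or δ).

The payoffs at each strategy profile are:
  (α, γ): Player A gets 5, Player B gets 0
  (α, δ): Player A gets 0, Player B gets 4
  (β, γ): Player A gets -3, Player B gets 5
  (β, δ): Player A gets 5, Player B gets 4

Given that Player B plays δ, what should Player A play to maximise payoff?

Against δ, Player A earns 0 from α and 5 from β.
So β is the best response.

β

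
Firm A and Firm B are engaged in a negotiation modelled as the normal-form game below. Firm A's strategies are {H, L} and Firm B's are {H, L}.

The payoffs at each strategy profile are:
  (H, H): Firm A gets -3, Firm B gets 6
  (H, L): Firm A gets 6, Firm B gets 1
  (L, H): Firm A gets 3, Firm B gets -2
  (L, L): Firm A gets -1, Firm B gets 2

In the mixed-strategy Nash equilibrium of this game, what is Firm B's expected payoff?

14/9

First find x, the probability Firm A plays H, from Firm B's indifference between H and L: 6x − 2(1−x) = x + 2(1−x), giving x = 4/9.
Since Firm B is indifferent in equilibrium, Firm B's expected payoff equals the payoff from either column against (4/9, 5/9). Using H: 6(4/9) − 2(5/9) = 14/9.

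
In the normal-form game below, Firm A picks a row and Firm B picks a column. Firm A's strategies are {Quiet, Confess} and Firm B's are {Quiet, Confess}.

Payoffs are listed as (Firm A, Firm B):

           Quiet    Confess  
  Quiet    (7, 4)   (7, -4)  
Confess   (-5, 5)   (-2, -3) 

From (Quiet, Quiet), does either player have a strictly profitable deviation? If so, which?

Neither

Firm A at (Quiet, Quiet) earns 7; deviating to Confess yields -5 — not better.
Firm B earns 4; deviating to Confess yields -4 — not better.
Neither player can strictly improve; the profile is a Nash equilibrium.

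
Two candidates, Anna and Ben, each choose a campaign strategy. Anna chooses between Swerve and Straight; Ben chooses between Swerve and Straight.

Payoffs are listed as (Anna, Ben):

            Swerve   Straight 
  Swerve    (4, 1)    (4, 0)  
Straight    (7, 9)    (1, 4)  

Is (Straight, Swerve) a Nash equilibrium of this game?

At (Straight, Swerve), Anna earns 7; switching to Swerve would give 4, so Anna has no profitable deviation.
Ben earns 9; switching to Straight would give 4, so Ben has no profitable deviation.
Neither player can gain by a unilateral deviation, so this profile is a Nash equilibrium.

Yes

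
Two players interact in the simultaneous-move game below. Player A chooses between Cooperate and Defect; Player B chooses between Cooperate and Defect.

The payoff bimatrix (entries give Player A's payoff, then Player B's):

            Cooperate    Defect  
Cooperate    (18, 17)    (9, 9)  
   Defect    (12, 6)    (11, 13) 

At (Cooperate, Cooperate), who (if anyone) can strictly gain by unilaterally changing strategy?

Neither

Player A at (Cooperate, Cooperate) earns 18; deviating to Defect yields 12 — not better.
Player B earns 17; deviating to Defect yields 9 — not better.
Neither player can strictly improve; the profile is a Nash equilibrium.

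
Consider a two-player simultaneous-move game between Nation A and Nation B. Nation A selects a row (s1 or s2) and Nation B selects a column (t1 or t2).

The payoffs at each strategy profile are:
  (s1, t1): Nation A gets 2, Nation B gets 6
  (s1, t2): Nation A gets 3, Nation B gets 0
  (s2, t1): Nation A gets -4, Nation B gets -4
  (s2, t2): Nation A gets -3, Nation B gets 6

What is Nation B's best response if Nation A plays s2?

Against s2, Nation B earns -4 from t1 and 6 from t2.
So t2 is the best response.

t2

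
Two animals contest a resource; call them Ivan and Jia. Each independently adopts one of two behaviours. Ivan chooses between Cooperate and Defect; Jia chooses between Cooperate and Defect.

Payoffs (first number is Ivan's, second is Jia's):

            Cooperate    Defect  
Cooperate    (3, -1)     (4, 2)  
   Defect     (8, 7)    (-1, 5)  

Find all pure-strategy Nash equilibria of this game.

(Cooperate, Defect) and (Defect, Cooperate)

(Cooperate, Cooperate): Ivan prefers Defect (8 > 3); Jia prefers Defect (2 > -1) — not an equilibrium.
(Cooperate, Defect): Ivan gets 4 ≥ -1 from Defect, and Jia gets 2 ≥ -1 from Cooperate — Nash equilibrium.
(Defect, Cooperate): Ivan gets 8 ≥ 3 from Cooperate, and Jia gets 7 ≥ 5 from Defect — Nash equilibrium.
(Defect, Defect): Ivan prefers Cooperate (4 > -1); Jia prefers Cooperate (7 > 5) — not an equilibrium.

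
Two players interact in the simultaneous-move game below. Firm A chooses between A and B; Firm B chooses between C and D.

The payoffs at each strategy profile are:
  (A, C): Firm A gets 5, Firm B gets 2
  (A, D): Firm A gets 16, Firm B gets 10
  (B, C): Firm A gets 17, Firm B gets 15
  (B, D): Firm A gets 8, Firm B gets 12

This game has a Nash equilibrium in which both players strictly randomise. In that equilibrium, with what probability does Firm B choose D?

Let y be the probability that Firm B plays C. In a completely mixed equilibrium, Firm A must be indifferent between A and B.
Firm A's expected payoff from A is 5y + 16(1−y); from B it is 17y + 8(1−y).
Setting these equal: −11y + 16 = 9y + 8, so y = 2/5.
Therefore Firm B plays D with probability 1 − 2/5 = 3/5.

3/5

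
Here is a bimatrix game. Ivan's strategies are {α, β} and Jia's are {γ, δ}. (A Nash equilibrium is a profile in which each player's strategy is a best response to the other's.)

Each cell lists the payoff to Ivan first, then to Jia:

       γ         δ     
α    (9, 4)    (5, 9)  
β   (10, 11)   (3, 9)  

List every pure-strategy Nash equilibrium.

(α, γ): Ivan prefers β (10 > 9); Jia prefers δ (9 > 4) — not an equilibrium.
(α, δ): Ivan gets 5 ≥ 3 from β, and Jia gets 9 ≥ 4 from γ — Nash equilibrium.
(β, γ): Ivan gets 10 ≥ 9 from α, and Jia gets 11 ≥ 9 from δ — Nash equilibrium.
(β, δ): Ivan prefers α (5 > 3); Jia prefers γ (11 > 9) — not an equilibrium.

(α, δ) and (β, γ)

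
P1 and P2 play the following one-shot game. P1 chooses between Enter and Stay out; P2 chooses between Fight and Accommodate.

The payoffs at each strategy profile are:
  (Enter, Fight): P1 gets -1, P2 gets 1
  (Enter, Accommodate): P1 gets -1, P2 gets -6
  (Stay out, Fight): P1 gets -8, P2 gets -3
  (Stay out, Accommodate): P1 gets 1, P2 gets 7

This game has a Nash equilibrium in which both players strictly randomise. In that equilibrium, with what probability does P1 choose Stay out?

7/17

Let x be the probability that P1 plays Enter. In a completely mixed equilibrium, P2 must be indifferent between Fight and Accommodate.
P2's expected payoff from Fight is x − 3(1−x); from Accommodate it is −6x + 7(1−x).
Setting these equal: 4x − 3 = −13x + 7, so x = 10/17.
Therefore P1 plays Stay out with probability 1 − 10/17 = 7/17.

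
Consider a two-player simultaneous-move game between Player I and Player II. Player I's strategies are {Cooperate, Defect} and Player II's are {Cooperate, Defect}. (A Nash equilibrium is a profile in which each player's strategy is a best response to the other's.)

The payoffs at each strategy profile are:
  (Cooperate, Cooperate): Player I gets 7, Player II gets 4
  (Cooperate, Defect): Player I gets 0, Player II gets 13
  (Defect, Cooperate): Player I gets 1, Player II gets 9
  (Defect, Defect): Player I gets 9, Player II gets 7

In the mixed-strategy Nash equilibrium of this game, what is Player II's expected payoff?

First find p, the probability Player I plays Cooperate, from Player II's indifference between Cooperate and Defect: 4p + 9(1−p) = 13p + 7(1−p), giving p = 2/11.
Since Player II is indifferent in equilibrium, Player II's expected payoff equals the payoff from either column against (2/11, 9/11). Using Cooperate: 4(2/11) + 9(9/11) = 89/11.

89/11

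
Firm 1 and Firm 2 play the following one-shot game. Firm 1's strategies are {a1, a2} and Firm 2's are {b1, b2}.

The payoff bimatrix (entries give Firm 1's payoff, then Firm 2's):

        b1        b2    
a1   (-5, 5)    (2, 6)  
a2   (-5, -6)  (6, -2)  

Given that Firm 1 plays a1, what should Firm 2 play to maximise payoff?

Against a1, Firm 2 earns 5 from b1 and 6 from b2.
So b2 is the best response.

b2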